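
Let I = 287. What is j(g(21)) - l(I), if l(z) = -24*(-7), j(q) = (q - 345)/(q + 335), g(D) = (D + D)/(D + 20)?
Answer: -2328639/13777 ≈ -169.02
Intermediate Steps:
g(D) = 2*D/(20 + D) (g(D) = (2*D)/(20 + D) = 2*D/(20 + D))
j(q) = (-345 + q)/(335 + q)
l(z) = 168
j(g(21)) - l(I) = (-345 + 2*21/(20 + 21))/(335 + 2*21/(20 + 21)) - 1*168 = (-345 + 2*21/41)/(335 + 2*21/41) - 168 = (-345 + 2*21*(1/41))/(335 + 2*21*(1/41)) - 168 = (-345 + 42/41)/(335 + 42/41) - 168 = -14103/41/(13777/41) - 168 = (41/13777)*(-14103/41) - 168 = -14103/13777 - 168 = -2328639/13777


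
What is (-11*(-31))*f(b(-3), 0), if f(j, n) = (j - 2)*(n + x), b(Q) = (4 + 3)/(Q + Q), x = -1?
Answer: 6479/6 ≈ 1079.8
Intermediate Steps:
b(Q) = 7/(2*Q) (b(Q) = 7/((2*Q)) = 7*(1/(2*Q)) = 7/(2*Q))
f(j, n) = (-1 + n)*(-2 + j) (f(j, n) = (j - 2)*(n - 1) = (-2 + j)*(-1 + n) = (-1 + n)*(-2 + j))
(-11*(-31))*f(b(-3), 0) = (-11*(-31))*(2 - 7/(2*(-3)) - 2*0 + ((7/2)/(-3))*0) = 341*(2 - 7*(-1)/(2*3) + 0 + ((7/2)*(-⅓))*0) = 341*(2 - 1*(-7/6) + 0 - 7/6*0) = 341*(2 + 7/6 + 0 + 0) = 341*(19/6) = 6479/6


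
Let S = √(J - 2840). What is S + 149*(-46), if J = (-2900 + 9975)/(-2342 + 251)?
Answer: -6854 + I*√12432071865/2091 ≈ -6854.0 + 53.323*I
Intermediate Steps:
J = -7075/2091 (J = 7075/(-2091) = 7075*(-1/2091) = -7075/2091 ≈ -3.3835)
S = I*√12432071865/2091 (S = √(-7075/2091 - 2840) = √(-5945515/2091) = I*√12432071865/2091 ≈ 53.323*I)
S + 149*(-46) = I*√12432071865/2091 + 149*(-46) = I*√12432071865/2091 - 6854 = -6854 + I*√12432071865/2091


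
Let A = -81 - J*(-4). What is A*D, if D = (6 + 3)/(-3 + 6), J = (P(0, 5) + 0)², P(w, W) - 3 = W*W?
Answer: 9165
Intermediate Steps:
P(w, W) = 3 + W² (P(w, W) = 3 + W*W = 3 + W²)
J = 784 (J = ((3 + 5²) + 0)² = ((3 + 25) + 0)² = (28 + 0)² = 28² = 784)
D = 3 (D = 9/3 = (⅓)*9 = 3)
A = 3055 (A = -81 - 784*(-4) = -81 - 1*(-3136) = -81 + 3136 = 3055)
A*D = 3055*3 = 9165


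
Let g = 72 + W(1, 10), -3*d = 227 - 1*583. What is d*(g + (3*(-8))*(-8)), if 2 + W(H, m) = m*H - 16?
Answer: 91136/3 ≈ 30379.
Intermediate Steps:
W(H, m) = -18 + H*m (W(H, m) = -2 + (m*H - 16) = -2 + (H*m - 16) = -2 + (-16 + H*m) = -18 + H*m)
d = 356/3 (d = -(227 - 1*583)/3 = -(227 - 583)/3 = -⅓*(-356) = 356/3 ≈ 118.67)
g = 64 (g = 72 + (-18 + 1*10) = 72 + (-18 + 10) = 72 - 8 = 64)
d*(g + (3*(-8))*(-8)) = 356*(64 + (3*(-8))*(-8))/3 = 356*(64 - 24*(-8))/3 = 356*(64 + 192)/3 = (356/3)*256 = 91136/3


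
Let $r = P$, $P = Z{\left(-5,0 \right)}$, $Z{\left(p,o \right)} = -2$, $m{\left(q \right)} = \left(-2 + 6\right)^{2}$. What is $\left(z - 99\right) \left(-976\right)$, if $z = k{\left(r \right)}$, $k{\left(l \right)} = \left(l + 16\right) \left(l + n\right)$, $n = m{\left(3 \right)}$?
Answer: $-94672$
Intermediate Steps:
$m{\left(q \right)} = 16$ ($m{\left(q \right)} = 4^{2} = 16$)
$n = 16$
$P = -2$
$r = -2$
$k{\left(l \right)} = \left(16 + l\right)^{2}$ ($k{\left(l \right)} = \left(l + 16\right) \left(l + 16\right) = \left(16 + l\right) \left(16 + l\right) = \left(16 + l\right)^{2}$)
$z = 196$ ($z = 256 + \left(-2\right)^{2} + 32 \left(-2\right) = 256 + 4 - 64 = 196$)
$\left(z - 99\right) \left(-976\right) = \left(196 - 99\right) \left(-976\right) = 97 \left(-976\right) = -94672$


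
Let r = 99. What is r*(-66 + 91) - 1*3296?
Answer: -821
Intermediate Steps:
r*(-66 + 91) - 1*3296 = 99*(-66 + 91) - 1*3296 = 99*25 - 3296 = 2475 - 3296 = -821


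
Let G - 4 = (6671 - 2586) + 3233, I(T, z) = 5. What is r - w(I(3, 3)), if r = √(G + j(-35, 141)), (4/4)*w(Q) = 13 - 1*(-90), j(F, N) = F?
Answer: -103 + √7287 ≈ -17.636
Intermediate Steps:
G = 7322 (G = 4 + ((6671 - 2586) + 3233) = 4 + (4085 + 3233) = 4 + 7318 = 7322)
w(Q) = 103 (w(Q) = 13 - 1*(-90) = 13 + 90 = 103)
r = √7287 (r = √(7322 - 35) = √7287 ≈ 85.364)
r - w(I(3, 3)) = √7287 - 1*103 = √7287 - 103 = -103 + √7287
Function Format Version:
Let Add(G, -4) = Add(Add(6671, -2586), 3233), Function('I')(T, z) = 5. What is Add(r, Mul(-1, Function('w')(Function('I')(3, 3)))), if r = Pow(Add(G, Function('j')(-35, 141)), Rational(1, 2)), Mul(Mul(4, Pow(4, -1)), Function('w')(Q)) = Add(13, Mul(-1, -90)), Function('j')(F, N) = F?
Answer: Add(-103, Pow(7287, Rational(1, 2))) ≈ -17.636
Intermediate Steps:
G = 7322 (G = Add(4, Add(Add(6671, -2586), 3233)) = Add(4, Add(4085, 3233)) = Add(4, 7318) = 7322)
Function('w')(Q) = 103 (Function('w')(Q) = Add(13, Mul(-1, -90)) = Add(13, 90) = 103)
r = Pow(7287, Rational(1, 2)) (r = Pow(Add(7322, -35), Rational(1, 2)) = Pow(7287, Rational(1, 2)) ≈ 85.364)
Add(r, Mul(-1, Function('w')(Function('I')(3, 3)))) = Add(Pow(7287, Rational(1, 2)), Mul(-1, 103)) = Add(Pow(7287, Rational(1, 2)), -103) = Add(-103, Pow(7287, Rational(1, 2)))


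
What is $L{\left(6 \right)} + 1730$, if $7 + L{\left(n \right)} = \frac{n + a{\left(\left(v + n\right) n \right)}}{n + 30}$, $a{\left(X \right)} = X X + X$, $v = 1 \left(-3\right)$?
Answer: $\frac{5198}{3} \approx 1732.7$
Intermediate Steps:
$v = -3$
$a{\left(X \right)} = X + X^{2}$ ($a{\left(X \right)} = X^{2} + X = X + X^{2}$)
$L{\left(n \right)} = -7 + \frac{n + n \left(1 + n \left(-3 + n\right)\right) \left(-3 + n\right)}{30 + n}$ ($L{\left(n \right)} = -7 + \frac{n + \left(-3 + n\right) n \left(1 + \left(-3 + n\right) n\right)}{n + 30} = -7 + \frac{n + n \left(-3 + n\right) \left(1 + n \left(-3 + n\right)\right)}{30 + n} = -7 + \frac{n + n \left(1 + n \left(-3 + n\right)\right) \left(-3 + n\right)}{30 + n}$)
$L{\left(6 \right)} + 1730 = \frac{-210 - 36 + 6 \left(1 + 6 \left(-3 + 6\right)\right) \left(-3 + 6\right)}{30 + 6} + 1730 = \frac{-210 - 36 + 6 \left(1 + 6 \cdot 3\right) 3}{36} + 1730 = \frac{-210 - 36 + 6 \left(1 + 18\right) 3}{36} + 1730 = \frac{-210 - 36 + 6 \cdot 19 \cdot 3}{36} + 1730 = \frac{-210 - 36 + 342}{36} + 1730 = \frac{1}{36} \cdot 96 + 1730 = \frac{8}{3} + 1730 = \frac{5198}{3}$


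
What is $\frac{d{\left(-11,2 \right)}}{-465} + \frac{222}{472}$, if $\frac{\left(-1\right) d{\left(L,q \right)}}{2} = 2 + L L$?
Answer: $\frac{36557}{36580} \approx 0.99937$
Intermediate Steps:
$d{\left(L,q \right)} = -4 - 2 L^{2}$ ($d{\left(L,q \right)} = - 2 \left(2 + L L\right) = - 2 \left(2 + L^{2}\right) = -4 - 2 L^{2}$)
$\frac{d{\left(-11,2 \right)}}{-465} + \frac{222}{472} = \frac{-4 - 2 \left(-11\right)^{2}}{-465} + \frac{222}{472} = \left(-4 - 242\right) \left(- \frac{1}{465}\right) + 222 \cdot \frac{1}{472} = \left(-4 - 242\right) \left(- \frac{1}{465}\right) + \frac{111}{236} = \left(-246\right) \left(- \frac{1}{465}\right) + \frac{111}{236} = \frac{82}{155} + \frac{111}{236} = \frac{36557}{36580}$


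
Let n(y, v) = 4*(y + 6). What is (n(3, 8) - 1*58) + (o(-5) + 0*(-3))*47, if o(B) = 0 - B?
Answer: 213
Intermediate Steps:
n(y, v) = 24 + 4*y (n(y, v) = 4*(6 + y) = 24 + 4*y)
o(B) = -B
(n(3, 8) - 1*58) + (o(-5) + 0*(-3))*47 = ((24 + 4*3) - 1*58) + (-1*(-5) + 0*(-3))*47 = ((24 + 12) - 58) + (5 + 0)*47 = (36 - 58) + 5*47 = -22 + 235 = 213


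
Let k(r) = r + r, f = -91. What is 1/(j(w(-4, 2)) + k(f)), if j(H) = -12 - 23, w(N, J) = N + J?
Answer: -1/217 ≈ -0.0046083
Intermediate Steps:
w(N, J) = J + N
k(r) = 2*r
j(H) = -35
1/(j(w(-4, 2)) + k(f)) = 1/(-35 + 2*(-91)) = 1/(-35 - 182) = 1/(-217) = -1/217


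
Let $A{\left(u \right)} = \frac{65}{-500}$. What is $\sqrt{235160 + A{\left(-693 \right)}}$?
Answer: $\frac{11 \sqrt{194347}}{10} \approx 484.93$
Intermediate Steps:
$A{\left(u \right)} = - \frac{13}{100}$ ($A{\left(u \right)} = 65 \left(- \frac{1}{500}\right) = - \frac{13}{100}$)
$\sqrt{235160 + A{\left(-693 \right)}} = \sqrt{235160 - \frac{13}{100}} = \sqrt{\frac{23515987}{100}} = \frac{11 \sqrt{194347}}{10}$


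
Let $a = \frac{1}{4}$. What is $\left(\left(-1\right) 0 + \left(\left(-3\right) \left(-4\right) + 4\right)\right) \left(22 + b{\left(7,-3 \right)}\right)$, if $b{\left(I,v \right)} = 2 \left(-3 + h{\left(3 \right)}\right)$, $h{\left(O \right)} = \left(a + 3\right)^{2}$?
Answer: $594$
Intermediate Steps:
$a = \frac{1}{4} \approx 0.25$
$h{\left(O \right)} = \frac{169}{16}$ ($h{\left(O \right)} = \left(\frac{1}{4} + 3\right)^{2} = \left(\frac{13}{4}\right)^{2} = \frac{169}{16}$)
$b{\left(I,v \right)} = \frac{121}{8}$ ($b{\left(I,v \right)} = 2 \left(-3 + \frac{169}{16}\right) = 2 \cdot \frac{121}{16} = \frac{121}{8}$)
$\left(\left(-1\right) 0 + \left(\left(-3\right) \left(-4\right) + 4\right)\right) \left(22 + b{\left(7,-3 \right)}\right) = \left(\left(-1\right) 0 + \left(\left(-3\right) \left(-4\right) + 4\right)\right) \left(22 + \frac{121}{8}\right) = \left(0 + \left(12 + 4\right)\right) \frac{297}{8} = \left(0 + 16\right) \frac{297}{8} = 16 \cdot \frac{297}{8} = 594$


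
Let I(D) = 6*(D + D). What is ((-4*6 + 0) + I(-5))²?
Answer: 7056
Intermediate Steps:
I(D) = 12*D (I(D) = 6*(2*D) = 12*D)
((-4*6 + 0) + I(-5))² = ((-4*6 + 0) + 12*(-5))² = ((-24 + 0) - 60)² = (-24 - 60)² = (-84)² = 7056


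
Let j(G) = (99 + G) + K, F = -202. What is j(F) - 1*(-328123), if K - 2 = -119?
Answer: 327903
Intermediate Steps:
K = -117 (K = 2 - 119 = -117)
j(G) = -18 + G (j(G) = (99 + G) - 117 = -18 + G)
j(F) - 1*(-328123) = (-18 - 202) - 1*(-328123) = -220 + 328123 = 327903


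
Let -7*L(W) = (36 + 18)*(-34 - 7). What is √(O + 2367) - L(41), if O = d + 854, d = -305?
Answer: -1836/7 ≈ -262.29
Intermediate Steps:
L(W) = 2214/7 (L(W) = -(36 + 18)*(-34 - 7)/7 = -54*(-41)/7 = -⅐*(-2214) = 2214/7)
O = 549 (O = -305 + 854 = 549)
√(O + 2367) - L(41) = √(549 + 2367) - 1*2214/7 = √2916 - 2214/7 = 54 - 2214/7 = -1836/7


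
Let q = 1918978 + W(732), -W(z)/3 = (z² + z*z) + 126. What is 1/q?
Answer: -1/1296344 ≈ -7.7140e-7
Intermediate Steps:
W(z) = -378 - 6*z² (W(z) = -3*((z² + z*z) + 126) = -3*((z² + z²) + 126) = -3*(2*z² + 126) = -3*(126 + 2*z²) = -378 - 6*z²)
q = -1296344 (q = 1918978 + (-378 - 6*732²) = 1918978 + (-378 - 6*535824) = 1918978 + (-378 - 3214944) = 1918978 - 3215322 = -1296344)
1/q = 1/(-1296344) = -1/1296344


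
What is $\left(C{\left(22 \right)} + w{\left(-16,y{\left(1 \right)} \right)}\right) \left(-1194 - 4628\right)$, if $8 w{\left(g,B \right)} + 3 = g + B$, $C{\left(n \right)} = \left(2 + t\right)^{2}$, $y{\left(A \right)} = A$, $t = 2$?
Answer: $- \frac{160105}{2} \approx -80053.0$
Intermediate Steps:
$C{\left(n \right)} = 16$ ($C{\left(n \right)} = \left(2 + 2\right)^{2} = 4^{2} = 16$)
$w{\left(g,B \right)} = - \frac{3}{8} + \frac{B}{8} + \frac{g}{8}$ ($w{\left(g,B \right)} = - \frac{3}{8} + \frac{g + B}{8} = - \frac{3}{8} + \frac{B + g}{8} = - \frac{3}{8} + \left(\frac{B}{8} + \frac{g}{8}\right) = - \frac{3}{8} + \frac{B}{8} + \frac{g}{8}$)
$\left(C{\left(22 \right)} + w{\left(-16,y{\left(1 \right)} \right)}\right) \left(-1194 - 4628\right) = \left(16 + \left(- \frac{3}{8} + \frac{1}{8} \cdot 1 + \frac{1}{8} \left(-16\right)\right)\right) \left(-1194 - 4628\right) = \left(16 - \frac{9}{4}\right) \left(-5822\right) = \frac{55}{4} \left(-5822\right) = - \frac{160105}{2}$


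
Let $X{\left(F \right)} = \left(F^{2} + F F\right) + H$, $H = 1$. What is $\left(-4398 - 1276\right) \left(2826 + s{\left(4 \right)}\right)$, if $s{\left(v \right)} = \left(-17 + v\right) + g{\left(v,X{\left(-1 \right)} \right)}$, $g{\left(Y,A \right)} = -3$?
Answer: $-15943940$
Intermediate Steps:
$X{\left(F \right)} = 1 + 2 F^{2}$ ($X{\left(F \right)} = \left(F^{2} + F F\right) + 1 = \left(F^{2} + F^{2}\right) + 1 = 2 F^{2} + 1 = 1 + 2 F^{2}$)
$s{\left(v \right)} = -20 + v$ ($s{\left(v \right)} = \left(-17 + v\right) - 3 = -20 + v$)
$\left(-4398 - 1276\right) \left(2826 + s{\left(4 \right)}\right) = \left(-4398 - 1276\right) \left(2826 + \left(-20 + 4\right)\right) = \left(-4398 + \left(-1980 + 704\right)\right) \left(2826 - 16\right) = \left(-4398 - 1276\right) 2810 = \left(-5674\right) 2810 = -15943940$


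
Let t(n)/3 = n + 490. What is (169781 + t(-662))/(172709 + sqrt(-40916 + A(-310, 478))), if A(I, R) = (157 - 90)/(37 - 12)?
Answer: 730839722125/745710989858 - 846325*I*sqrt(1022833)/745710989858 ≈ 0.98006 - 0.0011478*I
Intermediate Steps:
A(I, R) = 67/25
t(n) = 1470 + 3*n (t(n) = 3*(n + 490) = 3*(490 + n) = 1470 + 3*n)
(169781 + t(-662))/(172709 + sqrt(-40916 + A(-310, 478))) = (169781 + (1470 + 3*(-662)))/(172709 + sqrt(-40916 + 67/25)) = (169781 + (1470 - 1986))/(172709 + sqrt(-1022833/25)) = (169781 - 516)/(172709 + I*sqrt(1022833)/5) = 169265/(172709 + I*sqrt(1022833)/5)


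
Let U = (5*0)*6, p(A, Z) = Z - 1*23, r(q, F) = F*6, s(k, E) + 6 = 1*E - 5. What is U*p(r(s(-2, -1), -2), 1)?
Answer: 0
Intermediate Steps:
s(k, E) = -11 + E (s(k, E) = -6 + (1*E - 5) = -6 + (E - 5) = -6 + (-5 + E) = -11 + E)
r(q, F) = 6*F
p(A, Z) = -23 + Z (p(A, Z) = Z - 23 = -23 + Z)
U = 0 (U = 0*6 = 0)
U*p(r(s(-2, -1), -2), 1) = 0*(-23 + 1) = 0*(-22) = 0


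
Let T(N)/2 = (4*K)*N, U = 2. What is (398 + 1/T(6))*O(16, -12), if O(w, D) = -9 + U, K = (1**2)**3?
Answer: -133735/48 ≈ -2786.1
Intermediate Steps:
K = 1 (K = 1**3 = 1)
O(w, D) = -7 (O(w, D) = -9 + 2 = -7)
T(N) = 8*N (T(N) = 2*((4*1)*N) = 2*(4*N) = 8*N)
(398 + 1/T(6))*O(16, -12) = (398 + 1/(8*6))*(-7) = (398 + 1/48)*(-7) = (19105/48)*(-7) = -133735/48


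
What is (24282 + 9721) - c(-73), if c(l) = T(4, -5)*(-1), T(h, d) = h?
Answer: 34007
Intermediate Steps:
c(l) = -4 (c(l) = 4*(-1) = -4)
(24282 + 9721) - c(-73) = (24282 + 9721) - 1*(-4) = 34003 + 4 = 34007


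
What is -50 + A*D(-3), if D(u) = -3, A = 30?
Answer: -140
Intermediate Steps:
-50 + A*D(-3) = -50 + 30*(-3) = -50 - 90 = -140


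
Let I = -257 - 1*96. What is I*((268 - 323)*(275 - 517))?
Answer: -4698430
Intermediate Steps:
I = -353 (I = -257 - 96 = -353)
I*((268 - 323)*(275 - 517)) = -353*(268 - 323)*(275 - 517) = -(-19415)*(-242) = -353*13310 = -4698430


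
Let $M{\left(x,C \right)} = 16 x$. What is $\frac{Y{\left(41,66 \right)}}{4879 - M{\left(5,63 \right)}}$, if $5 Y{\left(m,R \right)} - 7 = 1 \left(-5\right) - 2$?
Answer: $0$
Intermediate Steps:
$Y{\left(m,R \right)} = 0$ ($Y{\left(m,R \right)} = \frac{7}{5} + \frac{1 \left(-5\right) - 2}{5} = \frac{7}{5} + \frac{-5 - 2}{5} = \frac{7}{5} + \frac{1}{5} \left(-7\right) = \frac{7}{5} - \frac{7}{5} = 0$)
$\frac{Y{\left(41,66 \right)}}{4879 - M{\left(5,63 \right)}} = \frac{0}{4879 - 16 \cdot 5} = \frac{0}{4879 - 80} = \frac{0}{4799} = 0 \cdot \frac{1}{4799} = 0$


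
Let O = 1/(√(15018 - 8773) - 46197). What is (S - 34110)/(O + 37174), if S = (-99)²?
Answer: -1928557822578293151/2949204346323541109 - 24309*√6245/2949204346323541109 ≈ -0.65392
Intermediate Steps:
S = 9801
O = 1/(-46197 + √6245) (O = 1/(√6245 - 46197) = 1/(-46197 + √6245) ≈ -2.1684e-5)
(S - 34110)/(O + 37174) = (9801 - 34110)/((-46197/2134156564 - √6245/2134156564) + 37174) = -24309/(79335136063939/2134156564 - √6245/2134156564)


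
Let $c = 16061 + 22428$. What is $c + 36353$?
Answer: $74842$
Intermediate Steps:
$c = 38489$
$c + 36353 = 38489 + 36353 = 74842$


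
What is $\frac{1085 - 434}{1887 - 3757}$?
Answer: $- \frac{651}{1870} \approx -0.34813$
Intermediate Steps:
$\frac{1085 - 434}{1887 - 3757} = \frac{651}{-1870} = 651 \left(- \frac{1}{1870}\right) = - \frac{651}{1870}$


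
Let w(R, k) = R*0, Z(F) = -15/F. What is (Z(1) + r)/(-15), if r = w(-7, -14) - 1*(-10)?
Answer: 1/3 ≈ 0.33333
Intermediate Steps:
w(R, k) = 0
r = 10 (r = 0 - 1*(-10) = 0 + 10 = 10)
(Z(1) + r)/(-15) = (-15/1 + 10)/(-15) = (-15*1 + 10)*(-1/15) = (-15 + 10)*(-1/15) = -5*(-1/15) = 1/3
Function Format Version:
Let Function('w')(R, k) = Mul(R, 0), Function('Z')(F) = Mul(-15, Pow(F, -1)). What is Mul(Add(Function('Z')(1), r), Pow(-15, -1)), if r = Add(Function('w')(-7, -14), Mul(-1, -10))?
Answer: Rational(1, 3) ≈ 0.33333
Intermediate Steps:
Function('w')(R, k) = 0
r = 10 (r = Add(0, Mul(-1, -10)) = Add(0, 10) = 10)
Mul(Add(Function('Z')(1), r), Pow(-15, -1)) = Mul(Add(Mul(-15, Pow(1, -1)), 10), Pow(-15, -1)) = Mul(Add(Mul(-15, 1), 10), Rational(-1, 15)) = Mul(Add(-15, 10), Rational(-1, 15)) = Mul(-5, Rational(-1, 15)) = Rational(1, 3)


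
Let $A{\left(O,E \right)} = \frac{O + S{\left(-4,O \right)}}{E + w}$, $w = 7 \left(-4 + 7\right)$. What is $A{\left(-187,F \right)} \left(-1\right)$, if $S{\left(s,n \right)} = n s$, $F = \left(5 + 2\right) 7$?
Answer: $- \frac{561}{70} \approx -8.0143$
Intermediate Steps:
$F = 49$ ($F = 7 \cdot 7 = 49$)
$w = 21$ ($w = 7 \cdot 3 = 21$)
$A{\left(O,E \right)} = - \frac{3 O}{21 + E}$ ($A{\left(O,E \right)} = \frac{O + O \left(-4\right)}{E + 21} = \frac{O - 4 O}{21 + E} = \frac{\left(-3\right) O}{21 + E} = - \frac{3 O}{21 + E}$)
$A{\left(-187,F \right)} \left(-1\right) = \left(-3\right) \left(-187\right) \frac{1}{21 + 49} \left(-1\right) = \left(-3\right) \left(-187\right) \frac{1}{70} \left(-1\right) = \frac{561}{70} \left(-1\right) = - \frac{561}{70}$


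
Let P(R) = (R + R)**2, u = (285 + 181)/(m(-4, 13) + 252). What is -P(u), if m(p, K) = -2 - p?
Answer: -217156/16129 ≈ -13.464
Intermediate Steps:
u = 233/127 (u = (285 + 181)/((-2 - 1*(-4)) + 252) = 466/((-2 + 4) + 252) = 466/(2 + 252) = 466/254 = 466*(1/254) = 233/127 ≈ 1.8346)
P(R) = 4*R**2 (P(R) = (2*R)**2 = 4*R**2)
-P(u) = -4*(233/127)**2 = -4*54289/16129 = -1*217156/16129 = -217156/16129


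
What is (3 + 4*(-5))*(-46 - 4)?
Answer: 850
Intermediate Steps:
(3 + 4*(-5))*(-46 - 4) = (3 - 20)*(-50) = -17*(-50) = 850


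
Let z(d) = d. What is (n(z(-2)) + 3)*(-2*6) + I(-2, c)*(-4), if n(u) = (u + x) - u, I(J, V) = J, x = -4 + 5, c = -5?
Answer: -40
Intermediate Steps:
x = 1
n(u) = 1 (n(u) = (u + 1) - u = (1 + u) - u = 1)
(n(z(-2)) + 3)*(-2*6) + I(-2, c)*(-4) = (1 + 3)*(-2*6) - 2*(-4) = 4*(-12) + 8 = -48 + 8 = -40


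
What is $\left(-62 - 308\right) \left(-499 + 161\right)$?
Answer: $125060$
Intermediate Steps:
$\left(-62 - 308\right) \left(-499 + 161\right) = \left(-370\right) \left(-338\right) = 125060$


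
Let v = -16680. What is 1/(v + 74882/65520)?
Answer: -32760/546399359 ≈ -5.9956e-5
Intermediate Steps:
1/(v + 74882/65520) = 1/(-16680 + 74882/65520) = 1/(-16680 + 74882*(1/65520)) = 1/(-16680 + 37441/32760) = 1/(-546399359/32760) = -32760/546399359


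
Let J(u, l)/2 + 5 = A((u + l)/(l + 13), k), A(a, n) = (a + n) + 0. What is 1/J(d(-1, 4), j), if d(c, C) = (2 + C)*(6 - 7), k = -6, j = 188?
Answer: -201/4058 ≈ -0.049532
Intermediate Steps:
d(c, C) = -2 - C (d(c, C) = (2 + C)*(-1) = -2 - C)
A(a, n) = a + n
J(u, l) = -22 + 2*(l + u)/(13 + l) (J(u, l) = -10 + 2*((u + l)/(l + 13) - 6) = -10 + 2*((l + u)/(13 + l) - 6) = -10 + 2*(-6 + (l + u)/(13 + l)) = -10 + (-12 + 2*(l + u)/(13 + l)) = -22 + 2*(l + u)/(13 + l))
1/J(d(-1, 4), j) = 1/(2*(-143 + (-2 - 1*4) - 10*188)/(13 + 188)) = 1/(2*(-143 + (-2 - 4) - 1880)/201) = 1/(2*(1/201)*(-143 - 6 - 1880)) = 1/(2*(1/201)*(-2029)) = 1/(-4058/201) = -201/4058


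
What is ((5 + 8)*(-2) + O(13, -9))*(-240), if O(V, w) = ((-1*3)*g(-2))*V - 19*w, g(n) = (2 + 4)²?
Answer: 302160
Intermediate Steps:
g(n) = 36 (g(n) = 6² = 36)
O(V, w) = -108*V - 19*w (O(V, w) = (-1*3*36)*V - 19*w = (-3*36)*V - 19*w = -108*V - 19*w)
((5 + 8)*(-2) + O(13, -9))*(-240) = ((5 + 8)*(-2) + (-108*13 - 19*(-9)))*(-240) = (13*(-2) + (-1404 + 171))*(-240) = (-26 - 1233)*(-240) = -1259*(-240) = 302160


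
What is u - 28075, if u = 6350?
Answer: -21725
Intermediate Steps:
u - 28075 = 6350 - 28075 = -21725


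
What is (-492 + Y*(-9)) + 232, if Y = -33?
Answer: 37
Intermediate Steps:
(-492 + Y*(-9)) + 232 = (-492 - 33*(-9)) + 232 = (-492 + 297) + 232 = -195 + 232 = 37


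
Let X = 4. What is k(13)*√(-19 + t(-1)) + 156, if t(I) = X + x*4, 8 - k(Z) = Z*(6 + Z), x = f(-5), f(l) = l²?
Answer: 156 - 239*√85 ≈ -2047.5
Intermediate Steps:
x = 25 (x = (-5)² = 25)
k(Z) = 8 - Z*(6 + Z)
t(I) = 104 (t(I) = 4 + 25*4 = 4 + 100 = 104)
k(13)*√(-19 + t(-1)) + 156 = (8 - 1*13² - 6*13)*√(-19 + 104) + 156 = (8 - 1*169 - 78)*√85 + 156 = (8 - 169 - 78)*√85 + 156 = -239*√85 + 156 = 156 - 239*√85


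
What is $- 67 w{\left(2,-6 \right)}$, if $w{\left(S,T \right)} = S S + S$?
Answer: $-402$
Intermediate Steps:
$w{\left(S,T \right)} = S + S^{2}$ ($w{\left(S,T \right)} = S^{2} + S = S + S^{2}$)
$- 67 w{\left(2,-6 \right)} = - 67 \cdot 2 \left(1 + 2\right) = - 67 \cdot 2 \cdot 3 = \left(-67\right) 6 = -402$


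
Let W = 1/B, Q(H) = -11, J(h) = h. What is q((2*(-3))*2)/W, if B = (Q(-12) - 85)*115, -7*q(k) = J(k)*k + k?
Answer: 1457280/7 ≈ 2.0818e+5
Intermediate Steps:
q(k) = -k/7 - k²/7 (q(k) = -(k*k + k)/7 = -(k² + k)/7 = -(k + k²)/7 = -k/7 - k²/7)
B = -11040 (B = (-11 - 85)*115 = -96*115 = -11040)
W = -1/11040 (W = 1/(-11040) = -1/11040 ≈ -9.0580e-5)
q((2*(-3))*2)/W = (-(2*(-3))*2*(1 + (2*(-3))*2)/7)/(-1/11040) = -(-6*2)*(1 - 6*2)/7*(-11040) = -⅐*(-12)*(1 - 12)*(-11040) = -⅐*(-12)*(-11)*(-11040) = -132/7*(-11040) = 1457280/7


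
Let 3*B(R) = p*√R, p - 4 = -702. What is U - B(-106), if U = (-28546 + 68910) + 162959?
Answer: 203323 + 698*I*√106/3 ≈ 2.0332e+5 + 2395.4*I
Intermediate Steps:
p = -698 (p = 4 - 702 = -698)
U = 203323 (U = 40364 + 162959 = 203323)
B(R) = -698*√R/3 (B(R) = (-698*√R)/3 = -698*√R/3)
U - B(-106) = 203323 - (-698)*√(-106)/3 = 203323 - (-698)*I*√106/3 = 203323 + 698*I*√106/3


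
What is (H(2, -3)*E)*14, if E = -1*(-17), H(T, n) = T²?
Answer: 952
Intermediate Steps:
E = 17
(H(2, -3)*E)*14 = (2²*17)*14 = (4*17)*14 = 68*14 = 952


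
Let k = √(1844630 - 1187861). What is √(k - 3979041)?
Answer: √(-3979041 + √656769) ≈ 1994.6*I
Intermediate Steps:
k = √656769 ≈ 810.41
√(k - 3979041) = √(√656769 - 3979041) = √(-3979041 + √656769)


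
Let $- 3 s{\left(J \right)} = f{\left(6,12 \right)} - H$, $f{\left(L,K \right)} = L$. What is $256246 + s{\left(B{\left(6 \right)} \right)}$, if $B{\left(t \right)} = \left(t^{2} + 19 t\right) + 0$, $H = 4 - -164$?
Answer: $256300$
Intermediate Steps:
$H = 168$ ($H = 4 + 164 = 168$)
$B{\left(t \right)} = t^{2} + 19 t$
$s{\left(J \right)} = 54$ ($s{\left(J \right)} = - \frac{6 - 168}{3} = \left(- \frac{1}{3}\right) \left(-162\right) = 54$)
$256246 + s{\left(B{\left(6 \right)} \right)} = 256246 + 54 = 256300$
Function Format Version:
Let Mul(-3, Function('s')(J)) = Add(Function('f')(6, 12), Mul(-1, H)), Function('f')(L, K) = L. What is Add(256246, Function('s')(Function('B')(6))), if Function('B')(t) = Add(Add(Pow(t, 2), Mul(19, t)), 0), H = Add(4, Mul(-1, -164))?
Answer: 256300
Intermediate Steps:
H = 168 (H = Add(4, 164) = 168)
Function('B')(t) = Add(Pow(t, 2), Mul(19, t))
Function('s')(J) = 54 (Function('s')(J) = Mul(Rational(-1, 3), Add(6, Mul(-1, 168))) = Mul(Rational(-1, 3), Add(6, -168)) = Mul(Rational(-1, 3), -162) = 54)
Add(256246, Function('s')(Function('B')(6))) = Add(256246, 54) = 256300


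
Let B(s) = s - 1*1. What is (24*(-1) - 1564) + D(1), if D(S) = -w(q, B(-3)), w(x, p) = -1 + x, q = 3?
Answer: -1590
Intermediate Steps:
B(s) = -1 + s (B(s) = s - 1 = -1 + s)
D(S) = -2 (D(S) = -(-1 + 3) = -1*2 = -2)
(24*(-1) - 1564) + D(1) = (24*(-1) - 1564) - 2 = (-24 - 1564) - 2 = -1588 - 2 = -1590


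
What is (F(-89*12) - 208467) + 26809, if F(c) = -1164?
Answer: -182822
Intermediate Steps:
(F(-89*12) - 208467) + 26809 = (-1164 - 208467) + 26809 = -209631 + 26809 = -182822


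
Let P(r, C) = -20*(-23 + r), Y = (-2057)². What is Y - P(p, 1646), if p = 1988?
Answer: 4270549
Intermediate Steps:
Y = 4231249
P(r, C) = 460 - 20*r
Y - P(p, 1646) = 4231249 - (460 - 20*1988) = 4231249 - (460 - 39760) = 4231249 - 1*(-39300) = 4231249 + 39300 = 4270549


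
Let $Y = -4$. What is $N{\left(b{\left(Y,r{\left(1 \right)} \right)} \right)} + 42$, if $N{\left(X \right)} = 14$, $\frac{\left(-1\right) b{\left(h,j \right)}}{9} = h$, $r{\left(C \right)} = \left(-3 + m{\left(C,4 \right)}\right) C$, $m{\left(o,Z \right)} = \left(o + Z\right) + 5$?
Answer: $56$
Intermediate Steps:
$m{\left(o,Z \right)} = 5 + Z + o$ ($m{\left(o,Z \right)} = \left(Z + o\right) + 5 = 5 + Z + o$)
$r{\left(C \right)} = C \left(6 + C\right)$ ($r{\left(C \right)} = \left(-3 + \left(5 + 4 + C\right)\right) C = \left(-3 + \left(9 + C\right)\right) C = \left(6 + C\right) C = C \left(6 + C\right)$)
$b{\left(h,j \right)} = - 9 h$
$N{\left(b{\left(Y,r{\left(1 \right)} \right)} \right)} + 42 = 14 + 42 = 56$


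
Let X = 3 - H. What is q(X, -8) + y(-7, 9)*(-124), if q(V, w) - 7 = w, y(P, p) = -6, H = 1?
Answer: 743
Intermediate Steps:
X = 2 (X = 3 - 1*1 = 3 - 1 = 2)
q(V, w) = 7 + w
q(X, -8) + y(-7, 9)*(-124) = (7 - 8) - 6*(-124) = -1 + 744 = 743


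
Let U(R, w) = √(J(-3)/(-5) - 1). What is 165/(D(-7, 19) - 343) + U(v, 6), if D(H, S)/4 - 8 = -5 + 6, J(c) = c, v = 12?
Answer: -165/307 + I*√10/5 ≈ -0.53746 + 0.63246*I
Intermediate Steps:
D(H, S) = 36 (D(H, S) = 32 + 4*(-5 + 6) = 32 + 4*1 = 32 + 4 = 36)
U(R, w) = I*√10/5 (U(R, w) = √(-3/(-5) - 1) = √(-3*(-⅕) - 1) = √(⅗ - 1) = √(-⅖) = I*√10/5)
165/(D(-7, 19) - 343) + U(v, 6) = 165/(36 - 343) + I*√10/5 = 165/(-307) + I*√10/5 = -1/307*165 + I*√10/5 = -165/307 + I*√10/5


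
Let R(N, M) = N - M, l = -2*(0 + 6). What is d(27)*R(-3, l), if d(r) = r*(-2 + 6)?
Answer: 972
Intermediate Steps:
d(r) = 4*r (d(r) = r*4 = 4*r)
l = -12 (l = -2*6 = -12)
d(27)*R(-3, l) = (4*27)*(-3 - 1*(-12)) = 108*(-3 + 12) = 108*9 = 972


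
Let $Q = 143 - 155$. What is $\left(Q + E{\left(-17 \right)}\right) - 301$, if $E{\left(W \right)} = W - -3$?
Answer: $-327$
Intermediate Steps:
$Q = -12$ ($Q = 143 - 155 = -12$)
$E{\left(W \right)} = 3 + W$ ($E{\left(W \right)} = W + 3 = 3 + W$)
$\left(Q + E{\left(-17 \right)}\right) - 301 = \left(-12 + \left(3 - 17\right)\right) - 301 = \left(-12 - 14\right) - 301 = -26 - 301 = -327$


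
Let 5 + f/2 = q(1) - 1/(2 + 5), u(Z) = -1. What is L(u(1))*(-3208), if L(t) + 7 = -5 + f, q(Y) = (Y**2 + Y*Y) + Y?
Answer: 365712/7 ≈ 52245.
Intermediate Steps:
q(Y) = Y + 2*Y**2 (q(Y) = (Y**2 + Y**2) + Y = 2*Y**2 + Y = Y + 2*Y**2)
f = -30/7 (f = -10 + 2*(1*(1 + 2*1) - 1/(2 + 5)) = -10 + 2*(1*(1 + 2) - 1/7) = -10 + 2*(1*3 - 1*1/7) = -10 + 2*(3 - 1/7) = -10 + 2*(20/7) = -10 + 40/7 = -30/7 ≈ -4.2857)
L(t) = -114/7 (L(t) = -7 + (-5 - 30/7) = -7 - 65/7 = -114/7)
L(u(1))*(-3208) = -114/7*(-3208) = 365712/7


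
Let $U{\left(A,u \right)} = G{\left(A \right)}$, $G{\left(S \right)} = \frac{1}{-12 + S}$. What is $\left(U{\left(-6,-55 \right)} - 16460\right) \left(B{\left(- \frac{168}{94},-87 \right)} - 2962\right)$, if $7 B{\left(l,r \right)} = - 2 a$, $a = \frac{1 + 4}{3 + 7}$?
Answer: $\frac{6143386535}{126} \approx 4.8757 \cdot 10^{7}$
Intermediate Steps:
$a = \frac{1}{2}$ ($a = \frac{5}{10} = 5 \cdot \frac{1}{10} = \frac{1}{2} \approx 0.5$)
$U{\left(A,u \right)} = \frac{1}{-12 + A}$
$B{\left(l,r \right)} = - \frac{1}{7}$ ($B{\left(l,r \right)} = \frac{\left(-2\right) \frac{1}{2}}{7} = \frac{1}{7} \left(-1\right) = - \frac{1}{7}$)
$\left(U{\left(-6,-55 \right)} - 16460\right) \left(B{\left(- \frac{168}{94},-87 \right)} - 2962\right) = \left(\frac{1}{-12 - 6} - 16460\right) \left(- \frac{1}{7} - 2962\right) = \left(\frac{1}{-18} - 16460\right) \left(- \frac{20735}{7}\right) = \left(- \frac{1}{18} - 16460\right) \left(- \frac{20735}{7}\right) = \left(- \frac{296281}{18}\right) \left(- \frac{20735}{7}\right) = \frac{6143386535}{126}$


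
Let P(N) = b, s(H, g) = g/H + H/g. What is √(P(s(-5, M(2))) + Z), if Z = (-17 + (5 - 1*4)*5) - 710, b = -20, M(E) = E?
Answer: I*√742 ≈ 27.24*I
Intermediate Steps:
s(H, g) = H/g + g/H
Z = -722 (Z = (-17 + (5 - 4)*5) - 710 = (-17 + 1*5) - 710 = (-17 + 5) - 710 = -12 - 710 = -722)
P(N) = -20
√(P(s(-5, M(2))) + Z) = √(-20 - 722) = √(-742) = I*√742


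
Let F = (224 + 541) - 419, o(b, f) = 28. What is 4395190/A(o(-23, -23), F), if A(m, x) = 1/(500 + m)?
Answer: 2320660320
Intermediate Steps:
F = 346 (F = 765 - 419 = 346)
4395190/A(o(-23, -23), F) = 4395190/(1/(500 + 28)) = 4395190/(1/528) = 4395190*528 = 2320660320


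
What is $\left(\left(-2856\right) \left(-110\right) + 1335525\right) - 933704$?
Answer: $715981$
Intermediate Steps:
$\left(\left(-2856\right) \left(-110\right) + 1335525\right) - 933704 = \left(314160 + 1335525\right) - 933704 = 1649685 - 933704 = 715981$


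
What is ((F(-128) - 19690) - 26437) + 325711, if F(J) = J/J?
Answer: 279585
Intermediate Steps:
F(J) = 1
((F(-128) - 19690) - 26437) + 325711 = ((1 - 19690) - 26437) + 325711 = (-19689 - 26437) + 325711 = -46126 + 325711 = 279585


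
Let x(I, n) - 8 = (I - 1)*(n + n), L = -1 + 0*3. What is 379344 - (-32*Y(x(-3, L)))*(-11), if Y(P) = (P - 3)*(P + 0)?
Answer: 306128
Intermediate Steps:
L = -1 (L = -1 + 0 = -1)
x(I, n) = 8 + 2*n*(-1 + I) (x(I, n) = 8 + (I - 1)*(n + n) = 8 + (-1 + I)*(2*n) = 8 + 2*n*(-1 + I))
Y(P) = P*(-3 + P) (Y(P) = (-3 + P)*P = P*(-3 + P))
379344 - (-32*Y(x(-3, L)))*(-11) = 379344 - (-32*(8 - 2*(-1) + 2*(-3)*(-1))*(-3 + (8 - 2*(-1) + 2*(-3)*(-1))))*(-11) = 379344 - (-32*(8 + 2 + 6)*(-3 + (8 + 2 + 6)))*(-11) = 379344 - (-512*(-3 + 16))*(-11) = 379344 - (-512*13)*(-11) = 379344 - (-32*208)*(-11) = 379344 - (-6656)*(-11) = 379344 - 1*73216 = 379344 - 73216 = 306128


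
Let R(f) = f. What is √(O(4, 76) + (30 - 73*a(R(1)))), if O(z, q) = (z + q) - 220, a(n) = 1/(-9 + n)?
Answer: I*√1614/4 ≈ 10.044*I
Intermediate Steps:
O(z, q) = -220 + q + z (O(z, q) = (q + z) - 220 = -220 + q + z)
√(O(4, 76) + (30 - 73*a(R(1)))) = √((-220 + 76 + 4) + (30 - 73/(-9 + 1))) = √(-140 + (30 - 73/(-8))) = √(-140 + (30 - 73*(-⅛))) = √(-140 + (30 + 73/8)) = √(-140 + 313/8) = √(-807/8) = I*√1614/4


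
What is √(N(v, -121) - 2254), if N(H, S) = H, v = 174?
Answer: 4*I*√130 ≈ 45.607*I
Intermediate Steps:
√(N(v, -121) - 2254) = √(174 - 2254) = √(-2080) = 4*I*√130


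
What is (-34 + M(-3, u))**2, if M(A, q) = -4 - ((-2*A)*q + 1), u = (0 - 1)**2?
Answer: 2025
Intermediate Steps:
u = 1 (u = (-1)**2 = 1)
M(A, q) = -5 + 2*A*q (M(A, q) = -4 - (-2*A*q + 1) = -4 - (1 - 2*A*q) = -4 + (-1 + 2*A*q) = -5 + 2*A*q)
(-34 + M(-3, u))**2 = (-34 + (-5 + 2*(-3)*1))**2 = (-34 + (-5 - 6))**2 = (-34 - 11)**2 = (-45)**2 = 2025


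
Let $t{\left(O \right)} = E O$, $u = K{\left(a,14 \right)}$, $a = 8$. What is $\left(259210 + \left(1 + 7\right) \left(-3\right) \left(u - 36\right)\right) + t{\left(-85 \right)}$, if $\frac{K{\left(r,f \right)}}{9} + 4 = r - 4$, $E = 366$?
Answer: $228964$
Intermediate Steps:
$K{\left(r,f \right)} = -72 + 9 r$ ($K{\left(r,f \right)} = -36 + 9 \left(r - 4\right) = -36 + 9 \left(-4 + r\right) = -36 + \left(-36 + 9 r\right) = -72 + 9 r$)
$u = 0$ ($u = -72 + 9 \cdot 8 = -72 + 72 = 0$)
$t{\left(O \right)} = 366 O$
$\left(259210 + \left(1 + 7\right) \left(-3\right) \left(u - 36\right)\right) + t{\left(-85 \right)} = \left(259210 + \left(1 + 7\right) \left(-3\right) \left(0 - 36\right)\right) + 366 \left(-85\right) = \left(259210 + 8 \left(-3\right) \left(-36\right)\right) - 31110 = \left(259210 - -864\right) - 31110 = \left(259210 + 864\right) - 31110 = 260074 - 31110 = 228964$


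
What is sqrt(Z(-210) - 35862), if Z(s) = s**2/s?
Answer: 6*I*sqrt(1002) ≈ 189.93*I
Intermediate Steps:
Z(s) = s
sqrt(Z(-210) - 35862) = sqrt(-210 - 35862) = sqrt(-36072) = 6*I*sqrt(1002)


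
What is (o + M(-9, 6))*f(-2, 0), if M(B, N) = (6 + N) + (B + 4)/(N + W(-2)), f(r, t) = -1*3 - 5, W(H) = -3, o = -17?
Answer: 160/3 ≈ 53.333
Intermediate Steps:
f(r, t) = -8 (f(r, t) = -3 - 5 = -8)
M(B, N) = 6 + N + (4 + B)/(-3 + N) (M(B, N) = (6 + N) + (B + 4)/(N - 3) = (6 + N) + (4 + B)/(-3 + N) = 6 + N + (4 + B)/(-3 + N))
(o + M(-9, 6))*f(-2, 0) = (-17 + (-14 - 9 + 6**2 + 3*6)/(-3 + 6))*(-8) = (-17 + (-14 - 9 + 36 + 18)/3)*(-8) = (-17 + (1/3)*31)*(-8) = (-17 + 31/3)*(-8) = -20/3*(-8) = 160/3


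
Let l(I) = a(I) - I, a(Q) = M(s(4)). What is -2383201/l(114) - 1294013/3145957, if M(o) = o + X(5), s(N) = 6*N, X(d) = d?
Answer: 7497337877252/267406345 ≈ 28037.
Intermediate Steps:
M(o) = 5 + o (M(o) = o + 5 = 5 + o)
a(Q) = 29 (a(Q) = 5 + 6*4 = 5 + 24 = 29)
l(I) = 29 - I
-2383201/l(114) - 1294013/3145957 = -2383201/(29 - 1*114) - 1294013/3145957 = -2383201/(29 - 114) - 1294013*1/3145957 = -2383201/(-85) - 1294013/3145957 = -2383201*(-1/85) - 1294013/3145957 = 2383201/85 - 1294013/3145957 = 7497337877252/267406345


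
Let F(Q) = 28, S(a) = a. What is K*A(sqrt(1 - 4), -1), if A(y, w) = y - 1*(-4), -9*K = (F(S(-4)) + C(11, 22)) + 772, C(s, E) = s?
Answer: -3244/9 - 811*I*sqrt(3)/9 ≈ -360.44 - 156.08*I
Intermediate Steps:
K = -811/9 (K = -((28 + 11) + 772)/9 = -(39 + 772)/9 = -1/9*811 = -811/9 ≈ -90.111)
A(y, w) = 4 + y (A(y, w) = y + 4 = 4 + y)
K*A(sqrt(1 - 4), -1) = -811*(4 + sqrt(1 - 4))/9 = -811*(4 + sqrt(-3))/9 = -811*(4 + I*sqrt(3))/9 = -3244/9 - 811*I*sqrt(3)/9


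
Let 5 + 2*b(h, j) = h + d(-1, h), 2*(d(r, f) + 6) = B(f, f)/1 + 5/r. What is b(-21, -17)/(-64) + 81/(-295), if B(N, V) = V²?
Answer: -32619/18880 ≈ -1.7277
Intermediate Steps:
d(r, f) = -6 + f²/2 + 5/(2*r) (d(r, f) = -6 + (f²/1 + 5/r)/2 = -6 + (f²*1 + 5/r)/2 = -6 + (f² + 5/r)/2 = -6 + (f²/2 + 5/(2*r)) = -6 + f²/2 + 5/(2*r))
b(h, j) = -27/4 + h/2 + h²/4 (b(h, j) = -5/2 + (h + (½)*(5 - (-12 + h²))/(-1))/2 = -5/2 + (h + (½)*(-1)*(5 + (12 - h²)))/2 = -5/2 + (h + (½)*(-1)*(17 - h²))/2 = -5/2 + (h + (-17/2 + h²/2))/2 = -5/2 + (-17/2 + h + h²/2)/2 = -5/2 + (-17/4 + h/2 + h²/4) = -27/4 + h/2 + h²/4)
b(-21, -17)/(-64) + 81/(-295) = (-27/4 + (½)*(-21) + (¼)*(-21)²)/(-64) + 81/(-295) = (-27/4 - 21/2 + (¼)*441)*(-1/64) + 81*(-1/295) = (-27/4 - 21/2 + 441/4)*(-1/64) - 81/295 = 93*(-1/64) - 81/295 = -93/64 - 81/295 = -32619/18880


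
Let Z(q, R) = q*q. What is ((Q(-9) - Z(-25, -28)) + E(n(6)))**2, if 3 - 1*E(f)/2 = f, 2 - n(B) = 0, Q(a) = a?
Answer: 399424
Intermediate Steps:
n(B) = 2 (n(B) = 2 - 1*0 = 2 + 0 = 2)
E(f) = 6 - 2*f
Z(q, R) = q**2
((Q(-9) - Z(-25, -28)) + E(n(6)))**2 = ((-9 - 1*(-25)**2) + (6 - 2*2))**2 = ((-9 - 1*625) + (6 - 4))**2 = ((-9 - 625) + 2)**2 = (-634 + 2)**2 = (-632)**2 = 399424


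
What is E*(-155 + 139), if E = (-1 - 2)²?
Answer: -144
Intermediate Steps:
E = 9 (E = (-3)² = 9)
E*(-155 + 139) = 9*(-155 + 139) = 9*(-16) = -144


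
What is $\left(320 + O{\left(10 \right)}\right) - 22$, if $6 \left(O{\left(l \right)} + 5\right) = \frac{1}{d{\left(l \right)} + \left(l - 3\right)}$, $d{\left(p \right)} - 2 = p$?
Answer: $\frac{33403}{114} \approx 293.01$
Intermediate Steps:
$d{\left(p \right)} = 2 + p$
$O{\left(l \right)} = -5 + \frac{1}{6 \left(-1 + 2 l\right)}$ ($O{\left(l \right)} = -5 + \frac{1}{6 \left(\left(2 + l\right) + \left(l - 3\right)\right)} = -5 + \frac{1}{6 \left(\left(2 + l\right) + \left(-3 + l\right)\right)} = -5 + \frac{1}{6 \left(-1 + 2 l\right)}$)
$\left(320 + O{\left(10 \right)}\right) - 22 = \left(320 + \frac{31 - 600}{6 \left(-1 + 2 \cdot 10\right)}\right) - 22 = \left(320 + \frac{31 - 600}{6 \left(-1 + 20\right)}\right) - 22 = \left(320 + \frac{1}{6} \cdot \frac{1}{19} \left(-569\right)\right) - 22 = \left(320 - \frac{569}{114}\right) - 22 = \frac{35911}{114} - 22 = \frac{33403}{114}$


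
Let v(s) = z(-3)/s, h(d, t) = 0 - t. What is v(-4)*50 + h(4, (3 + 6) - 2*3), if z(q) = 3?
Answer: -81/2 ≈ -40.500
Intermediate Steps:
h(d, t) = -t
v(s) = 3/s
v(-4)*50 + h(4, (3 + 6) - 2*3) = (3/(-4))*50 - ((3 + 6) - 2*3) = (3*(-1/4))*50 - (9 - 6) = -3/4*50 - 1*3 = -75/2 - 3 = -81/2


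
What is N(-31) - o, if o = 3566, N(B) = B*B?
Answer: -2605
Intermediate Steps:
N(B) = B**2
N(-31) - o = (-31)**2 - 1*3566 = 961 - 3566 = -2605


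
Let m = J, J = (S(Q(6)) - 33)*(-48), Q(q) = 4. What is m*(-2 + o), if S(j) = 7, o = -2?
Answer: -4992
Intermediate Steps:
J = 1248 (J = (7 - 33)*(-48) = -26*(-48) = 1248)
m = 1248
m*(-2 + o) = 1248*(-2 - 2) = 1248*(-4) = -4992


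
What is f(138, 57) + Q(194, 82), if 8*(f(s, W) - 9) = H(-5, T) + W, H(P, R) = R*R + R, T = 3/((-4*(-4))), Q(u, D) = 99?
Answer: 235833/2048 ≈ 115.15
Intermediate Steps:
T = 3/16 ≈ 0.18750
H(P, R) = R + R² (H(P, R) = R² + R = R + R²)
f(s, W) = 18489/2048 + W/8 (f(s, W) = 9 + (3*(1 + 3/16)/16 + W)/8 = 9 + ((3/16)*(19/16) + W)/8 = 9 + (57/256 + W)/8 = 9 + (57/2048 + W/8) = 18489/2048 + W/8)
f(138, 57) + Q(194, 82) = (18489/2048 + (⅛)*57) + 99 = (18489/2048 + 57/8) + 99 = 33081/2048 + 99 = 235833/2048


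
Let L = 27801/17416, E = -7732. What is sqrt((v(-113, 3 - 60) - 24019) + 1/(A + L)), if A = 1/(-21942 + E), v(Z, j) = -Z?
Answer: I*sqrt(4067150337771338503578)/412474729 ≈ 154.61*I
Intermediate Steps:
L = 27801/17416 (L = 27801*(1/17416) = 27801/17416 ≈ 1.5963)
A = -1/29674 (A = 1/(-21942 - 7732) = 1/(-29674) = -1/29674 ≈ -3.3700e-5)
sqrt((v(-113, 3 - 60) - 24019) + 1/(A + L)) = sqrt((-1*(-113) - 24019) + 1/(-1/29674 + 27801/17416)) = sqrt((113 - 24019) + 1/(412474729/258401192)) = sqrt(-23906 + 258401192/412474729) = sqrt(-9860362470282/412474729) = I*sqrt(4067150337771338503578)/412474729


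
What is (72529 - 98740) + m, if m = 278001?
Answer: 251790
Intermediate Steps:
(72529 - 98740) + m = (72529 - 98740) + 278001 = -26211 + 278001 = 251790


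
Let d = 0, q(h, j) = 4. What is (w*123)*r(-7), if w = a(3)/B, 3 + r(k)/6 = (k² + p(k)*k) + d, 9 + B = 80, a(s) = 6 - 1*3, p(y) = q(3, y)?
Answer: 39852/71 ≈ 561.30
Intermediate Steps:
p(y) = 4
a(s) = 3 (a(s) = 6 - 3 = 3)
B = 71 (B = -9 + 80 = 71)
r(k) = -18 + 6*k² + 24*k (r(k) = -18 + 6*((k² + 4*k) + 0) = -18 + 6*(k² + 4*k) = -18 + (6*k² + 24*k) = -18 + 6*k² + 24*k)
w = 3/71 ≈ 0.042253
(w*123)*r(-7) = ((3/71)*123)*(-18 + 6*(-7)² + 24*(-7)) = 369*(-18 + 6*49 - 168)/71 = 369*(-18 + 294 - 168)/71 = (369/71)*108 = 39852/71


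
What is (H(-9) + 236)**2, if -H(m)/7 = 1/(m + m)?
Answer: 18105025/324 ≈ 55880.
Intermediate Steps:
H(m) = -7/(2*m) (H(m) = -7/(m + m) = -7*1/(2*m) = -7/(2*m))
(H(-9) + 236)**2 = (-7/2/(-9) + 236)**2 = (-7/2*(-1/9) + 236)**2 = (7/18 + 236)**2 = (4255/18)**2 = 18105025/324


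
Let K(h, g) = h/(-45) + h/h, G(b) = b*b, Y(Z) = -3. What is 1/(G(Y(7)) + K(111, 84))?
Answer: 15/113 ≈ 0.13274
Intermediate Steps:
G(b) = b²
K(h, g) = 1 - h/45 (K(h, g) = h*(-1/45) + 1 = -h/45 + 1 = 1 - h/45)
1/(G(Y(7)) + K(111, 84)) = 1/((-3)² + (1 - 1/45*111)) = 1/(9 + (1 - 37/15)) = 1/(9 - 22/15) = 1/(113/15) = 15/113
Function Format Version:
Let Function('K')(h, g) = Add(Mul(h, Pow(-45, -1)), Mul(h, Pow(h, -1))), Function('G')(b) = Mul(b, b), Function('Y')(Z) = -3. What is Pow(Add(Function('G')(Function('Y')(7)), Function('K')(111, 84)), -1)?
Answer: Rational(15, 113) ≈ 0.13274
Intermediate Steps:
Function('G')(b) = Pow(b, 2)
Function('K')(h, g) = Add(1, Mul(Rational(-1, 45), h)) (Function('K')(h, g) = Add(Mul(h, Rational(-1, 45)), 1) = Add(Mul(Rational(-1, 45), h), 1) = Add(1, Mul(Rational(-1, 45), h)))
Pow(Add(Function('G')(Function('Y')(7)), Function('K')(111, 84)), -1) = Pow(Add(Pow(-3, 2), Add(1, Mul(Rational(-1, 45), 111))), -1) = Pow(Add(9, Add(1, Rational(-37, 15))), -1) = Pow(Add(9, Rational(-22, 15)), -1) = Pow(Rational(113, 15), -1) = Rational(15, 113)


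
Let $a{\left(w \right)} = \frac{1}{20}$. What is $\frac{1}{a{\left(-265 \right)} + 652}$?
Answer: $\frac{20}{13041} \approx 0.0015336$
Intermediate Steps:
$a{\left(w \right)} = \frac{1}{20}$
$\frac{1}{a{\left(-265 \right)} + 652} = \frac{1}{\frac{1}{20} + 652} = \frac{1}{\frac{13041}{20}} = \frac{20}{13041}$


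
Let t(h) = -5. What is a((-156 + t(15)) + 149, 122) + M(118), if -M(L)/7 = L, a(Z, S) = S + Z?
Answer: -716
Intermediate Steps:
M(L) = -7*L
a((-156 + t(15)) + 149, 122) + M(118) = (122 + ((-156 - 5) + 149)) - 7*118 = (122 + (-161 + 149)) - 826 = (122 - 12) - 826 = 110 - 826 = -716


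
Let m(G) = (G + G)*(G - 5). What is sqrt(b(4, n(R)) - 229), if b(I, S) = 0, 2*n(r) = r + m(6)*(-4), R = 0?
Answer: I*sqrt(229) ≈ 15.133*I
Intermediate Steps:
m(G) = 2*G*(-5 + G) (m(G) = (2*G)*(-5 + G) = 2*G*(-5 + G))
n(r) = -24 + r/2 (n(r) = (r + (2*6*(-5 + 6))*(-4))/2 = (r + (2*6*1)*(-4))/2 = (r + 12*(-4))/2 = (r - 48)/2 = (-48 + r)/2 = -24 + r/2)
sqrt(b(4, n(R)) - 229) = sqrt(0 - 229) = sqrt(-229) = I*sqrt(229)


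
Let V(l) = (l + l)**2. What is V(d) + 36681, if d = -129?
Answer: 103245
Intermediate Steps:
V(l) = 4*l**2 (V(l) = (2*l)**2 = 4*l**2)
V(d) + 36681 = 4*(-129)**2 + 36681 = 4*16641 + 36681 = 66564 + 36681 = 103245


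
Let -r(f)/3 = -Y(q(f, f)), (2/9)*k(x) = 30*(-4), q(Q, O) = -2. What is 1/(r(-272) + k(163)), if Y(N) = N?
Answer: -1/546 ≈ -0.0018315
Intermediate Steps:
k(x) = -540 (k(x) = 9*(30*(-4))/2 = (9/2)*(-120) = -540)
r(f) = -6 (r(f) = -(-3)*(-2) = -3*2 = -6)
1/(r(-272) + k(163)) = 1/(-6 - 540) = 1/(-546) = -1/546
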